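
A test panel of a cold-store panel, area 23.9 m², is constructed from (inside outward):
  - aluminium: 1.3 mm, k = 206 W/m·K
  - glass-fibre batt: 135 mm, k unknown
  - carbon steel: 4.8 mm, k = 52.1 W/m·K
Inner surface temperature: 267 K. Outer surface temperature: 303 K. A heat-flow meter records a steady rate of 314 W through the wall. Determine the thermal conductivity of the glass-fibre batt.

k ≈ 0.0493 W/(m·K)

Model the wall as resistances in series:
R_aluminium = L/(kA) = 0.0013/(206×23.9) = 2.64×10^-7 K/W
R_carbon steel = L/(kA) = 0.0048/(52.1×23.9) = 3.855×10^-6 K/W
Sum of known resistances R_other = 4.119×10^-6 K/W
Total R = ΔT/Q = 36/314 = 0.1146 K/W
R_glass-fibre batt = R_total − R_other = 0.1146 K/W
k = L/(R·A) = 0.135/(0.1146×23.9)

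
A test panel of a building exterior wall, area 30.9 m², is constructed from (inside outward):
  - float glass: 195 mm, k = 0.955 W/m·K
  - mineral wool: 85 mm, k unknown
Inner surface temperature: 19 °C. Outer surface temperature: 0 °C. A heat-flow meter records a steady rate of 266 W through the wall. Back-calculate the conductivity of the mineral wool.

Using the resistance-network approach (series):
R_float glass = L/(kA) = 0.195/(0.955×30.9) = 0.006608 K/W
Sum of known resistances R_other = 0.006608 K/W
Total R = ΔT/Q = 19/266 = 0.07143 K/W
R_mineral wool = R_total − R_other = 0.06482 K/W
k = L/(R·A) = 0.085/(0.06482×30.9)

k ≈ 0.0424 W/(m·K)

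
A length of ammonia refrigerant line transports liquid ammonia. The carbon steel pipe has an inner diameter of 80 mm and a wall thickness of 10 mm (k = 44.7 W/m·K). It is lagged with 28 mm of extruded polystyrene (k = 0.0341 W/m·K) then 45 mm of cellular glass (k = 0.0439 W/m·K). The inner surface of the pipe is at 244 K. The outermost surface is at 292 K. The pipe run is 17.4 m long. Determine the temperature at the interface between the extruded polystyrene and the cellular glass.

For a radial system each layer contributes R = ln(r_out/r_in)/(2πkL); films add R = 1/(hA).
R_carbon steel pipe wall = ln(50/40)/(2π×44.7×17.4) = 4.566×10^-5 K/W
R_extruded polystyrene = ln(78/50)/(2π×0.0341×17.4) = 0.1193 K/W
R_cellular glass = ln(123/78)/(2π×0.0439×17.4) = 0.0949 K/W
R_total = 0.2142 K/W
Q = ΔT/R_total = 48/0.2142
Q = 224 W
T_interface = T_inner + Q·ΣR(inner→interface) = 244 + 224×0.1193

T ≈ 271 K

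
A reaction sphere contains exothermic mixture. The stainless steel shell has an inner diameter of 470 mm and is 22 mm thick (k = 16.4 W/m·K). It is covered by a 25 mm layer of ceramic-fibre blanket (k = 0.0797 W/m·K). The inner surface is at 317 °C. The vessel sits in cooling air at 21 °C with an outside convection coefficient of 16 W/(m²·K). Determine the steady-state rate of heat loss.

Q ≈ 724 W

Spherical conduction: R = (1/r_in − 1/r_out)/(4πk) per layer; series-sum.
R_stainless steel shell = (1/0.235 − 1/0.257)/(4π×16.4) = 0.001768 K/W
R_ceramic-fibre blanket = (1/0.257 − 1/0.282)/(4π×0.0797) = 0.3444 K/W
R_outer film = 1/(h·4πr_o²) = 1/(16×4π×0.282²) = 0.06254 K/W
R_total = 0.4087 K/W
Q = ΔT/R_total = 296/0.4087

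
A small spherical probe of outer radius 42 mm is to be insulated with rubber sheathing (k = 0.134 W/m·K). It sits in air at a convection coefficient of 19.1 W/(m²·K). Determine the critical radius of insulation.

r_cr ≈ 14 mm

For a sphere r_cr = 2k/h = 2×0.134/19.1
r_cr = 14 mm; since the bare radius (42 mm) is above r_cr, any added insulation will reduce heat loss.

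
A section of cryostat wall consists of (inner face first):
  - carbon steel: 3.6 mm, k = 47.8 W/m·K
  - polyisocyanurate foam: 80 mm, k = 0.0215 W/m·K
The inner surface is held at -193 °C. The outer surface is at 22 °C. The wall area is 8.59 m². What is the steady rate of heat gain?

Thermal resistances in series:
R_carbon steel = L/(kA) = 0.0036/(47.8×8.59) = 8.768×10^-6 K/W
R_polyisocyanurate foam = L/(kA) = 0.08/(0.0215×8.59) = 0.4332 K/W
R_total = 0.4332 K/W
Q = ΔT / R_total = 215 / 0.4332

Q ≈ 496 W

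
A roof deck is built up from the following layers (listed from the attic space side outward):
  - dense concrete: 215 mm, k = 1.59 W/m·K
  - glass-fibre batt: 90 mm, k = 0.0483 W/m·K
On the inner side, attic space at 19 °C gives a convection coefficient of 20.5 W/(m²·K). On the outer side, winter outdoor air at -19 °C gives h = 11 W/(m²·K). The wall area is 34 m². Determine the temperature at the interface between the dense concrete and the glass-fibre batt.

Series thermal resistances:
R_inner film = 1/(h_i·A) = 1/(20.5×34) = 0.001435 K/W
R_dense concrete = L/(kA) = 0.215/(1.59×34) = 0.003977 K/W
R_glass-fibre batt = L/(kA) = 0.09/(0.0483×34) = 0.0548 K/W
R_outer film = 1/(h_o·A) = 1/(11×34) = 0.002674 K/W
R_total = 0.06289 K/W;  Q = ΔT/R_total = 38/0.06289 = 604.2 W
T_interface = T_inner − Q·ΣR(inner→interface) = 19 − 604×0.005412

T ≈ 15.7 °C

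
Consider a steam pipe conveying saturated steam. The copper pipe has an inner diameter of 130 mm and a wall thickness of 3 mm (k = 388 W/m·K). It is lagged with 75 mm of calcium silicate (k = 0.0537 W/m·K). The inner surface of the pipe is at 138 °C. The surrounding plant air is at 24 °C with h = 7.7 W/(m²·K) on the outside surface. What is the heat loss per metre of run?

q′ ≈ 48.6 W/m

Radial resistances (cylindrical: R_cond = ln(r_o/r_i)/(2πkL), R_conv = 1/(h·2πrL)):
R_copper pipe wall = ln(68/65)/(2π×388×1) = 1.851×10^-5 K/W
R_calcium silicate = ln(143/68)/(2π×0.0537×1) = 2.203 K/W
R_outer film = 1/(h_o·2πr_oL) = 1/(7.7×2π×0.143×1) = 0.1445 K/W
R_total = 2.348 K/W
Q = ΔT/R_total = 114/2.348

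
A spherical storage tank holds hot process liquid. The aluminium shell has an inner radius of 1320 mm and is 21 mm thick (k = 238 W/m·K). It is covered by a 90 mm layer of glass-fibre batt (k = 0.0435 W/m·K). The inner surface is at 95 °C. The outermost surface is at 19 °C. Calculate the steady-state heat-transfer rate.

Q ≈ 886 W

Spherical conduction: R = (1/r_in − 1/r_out)/(4πk) per layer; series-sum.
R_aluminium shell = (1/1.32 − 1/1.341)/(4π×238) = 3.967×10^-6 K/W
R_glass-fibre batt = (1/1.341 − 1/1.431)/(4π×0.0435) = 0.0858 K/W
R_total = 0.0858 K/W
Q = ΔT/R_total = 76/0.0858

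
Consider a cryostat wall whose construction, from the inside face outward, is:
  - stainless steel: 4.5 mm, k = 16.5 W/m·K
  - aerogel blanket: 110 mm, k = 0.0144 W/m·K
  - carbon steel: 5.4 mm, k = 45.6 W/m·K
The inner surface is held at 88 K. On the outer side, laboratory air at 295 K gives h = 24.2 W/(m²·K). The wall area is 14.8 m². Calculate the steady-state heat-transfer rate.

Treating each layer as a thermal resistance in series:
R_stainless steel = L/(kA) = 0.0045/(16.5×14.8) = 1.843×10^-5 K/W
R_aerogel blanket = L/(kA) = 0.11/(0.0144×14.8) = 0.5161 K/W
R_carbon steel = L/(kA) = 0.0054/(45.6×14.8) = 8.001×10^-6 K/W
R_outer film = 1/(h_o·A) = 1/(24.2×14.8) = 0.002792 K/W
R_total = 0.519 K/W
Q = ΔT / R_total = 207 / 0.519

Q ≈ 399 W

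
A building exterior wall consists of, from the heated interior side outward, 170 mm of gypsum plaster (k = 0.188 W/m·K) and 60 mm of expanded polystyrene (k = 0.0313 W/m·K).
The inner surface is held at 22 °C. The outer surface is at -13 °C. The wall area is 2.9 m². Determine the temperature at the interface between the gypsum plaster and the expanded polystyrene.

Treating each layer as a thermal resistance in series:
R_gypsum plaster = L/(kA) = 0.17/(0.188×2.9) = 0.3118 K/W
R_expanded polystyrene = L/(kA) = 0.06/(0.0313×2.9) = 0.661 K/W
R_total = 0.9728 K/W;  Q = ΔT/R_total = 35/0.9728 = 35.98 W
T_interface = T_inner − Q·ΣR(inner→interface) = 22 − 36×0.3118

T ≈ 10.8 °C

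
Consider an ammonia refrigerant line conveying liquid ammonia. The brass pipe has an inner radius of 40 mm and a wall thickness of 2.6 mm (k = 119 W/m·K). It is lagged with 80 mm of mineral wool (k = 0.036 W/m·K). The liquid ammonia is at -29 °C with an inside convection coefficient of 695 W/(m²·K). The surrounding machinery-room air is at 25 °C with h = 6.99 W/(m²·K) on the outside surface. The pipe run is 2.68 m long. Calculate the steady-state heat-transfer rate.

Q ≈ 29.7 W

Treating each annulus and film as a series resistance:
R_inner film = 1/(h_i·2πr₁L) = 1/(695×2π×0.04×2.68) = 0.002136 K/W
R_brass pipe wall = ln(42.6/40)/(2π×119×2.68) = 3.143×10^-5 K/W
R_mineral wool = ln(122.6/42.6)/(2π×0.036×2.68) = 1.744 K/W
R_outer film = 1/(h_o·2πr_oL) = 1/(6.99×2π×0.1226×2.68) = 0.0693 K/W
R_total = 1.815 K/W
Q = ΔT/R_total = 54/1.815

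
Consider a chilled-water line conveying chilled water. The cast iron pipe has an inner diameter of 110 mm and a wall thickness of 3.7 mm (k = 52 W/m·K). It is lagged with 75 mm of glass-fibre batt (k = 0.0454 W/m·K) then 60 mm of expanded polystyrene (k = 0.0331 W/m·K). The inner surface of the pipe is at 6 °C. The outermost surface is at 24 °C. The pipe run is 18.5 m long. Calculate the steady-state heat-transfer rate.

Q ≈ 71.3 W

Cylindrical conduction, so R = ln(r₂/r₁)/(2πkL) per layer, in series:
R_cast iron pipe wall = ln(58.7/55)/(2π×52×18.5) = 1.077×10^-5 K/W
R_glass-fibre batt = ln(133.7/58.7)/(2π×0.0454×18.5) = 0.156 K/W
R_expanded polystyrene = ln(193.7/133.7)/(2π×0.0331×18.5) = 0.09635 K/W
R_total = 0.2523 K/W
Q = ΔT/R_total = 18/0.2523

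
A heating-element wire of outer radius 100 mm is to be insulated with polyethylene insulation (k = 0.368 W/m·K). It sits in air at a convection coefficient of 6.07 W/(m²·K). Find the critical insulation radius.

r_cr ≈ 60.6 mm

For a cylinder r_cr = k/h = 0.368/6.07
r_cr = 60.6 mm; since the bare radius (100 mm) is above r_cr, any added insulation will reduce heat loss.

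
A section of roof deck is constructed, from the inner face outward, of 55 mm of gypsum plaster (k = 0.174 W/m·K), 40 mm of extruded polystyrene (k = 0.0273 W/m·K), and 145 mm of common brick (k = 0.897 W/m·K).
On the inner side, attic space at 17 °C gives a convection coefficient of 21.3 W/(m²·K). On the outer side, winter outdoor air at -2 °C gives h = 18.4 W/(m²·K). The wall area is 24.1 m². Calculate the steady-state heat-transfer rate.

Q ≈ 224 W

Using the resistance-network approach (series):
R_inner film = 1/(h_i·A) = 1/(21.3×24.1) = 0.001948 K/W
R_gypsum plaster = L/(kA) = 0.055/(0.174×24.1) = 0.01312 K/W
R_extruded polystyrene = L/(kA) = 0.04/(0.0273×24.1) = 0.0608 K/W
R_common brick = L/(kA) = 0.145/(0.897×24.1) = 0.006707 K/W
R_outer film = 1/(h_o·A) = 1/(18.4×24.1) = 0.002255 K/W
R_total = 0.08482 K/W
Q = ΔT / R_total = 19 / 0.08482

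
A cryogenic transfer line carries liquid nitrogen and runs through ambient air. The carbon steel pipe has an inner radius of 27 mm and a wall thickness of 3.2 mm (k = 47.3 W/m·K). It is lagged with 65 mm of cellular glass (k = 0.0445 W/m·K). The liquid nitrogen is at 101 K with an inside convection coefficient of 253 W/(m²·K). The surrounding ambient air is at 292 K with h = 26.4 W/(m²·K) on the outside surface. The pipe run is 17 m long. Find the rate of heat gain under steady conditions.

Radial resistances (cylindrical: R_cond = ln(r_o/r_i)/(2πkL), R_conv = 1/(h·2πrL)):
R_inner film = 1/(h_i·2πr₁L) = 1/(253×2π×0.027×17) = 0.001371 K/W
R_carbon steel pipe wall = ln(30.2/27)/(2π×47.3×17) = 2.217×10^-5 K/W
R_cellular glass = ln(95.2/30.2)/(2π×0.0445×17) = 0.2415 K/W
R_outer film = 1/(h_o·2πr_oL) = 1/(26.4×2π×0.0952×17) = 0.003725 K/W
R_total = 0.2467 K/W
Q = ΔT/R_total = 191/0.2467

Q ≈ 774 W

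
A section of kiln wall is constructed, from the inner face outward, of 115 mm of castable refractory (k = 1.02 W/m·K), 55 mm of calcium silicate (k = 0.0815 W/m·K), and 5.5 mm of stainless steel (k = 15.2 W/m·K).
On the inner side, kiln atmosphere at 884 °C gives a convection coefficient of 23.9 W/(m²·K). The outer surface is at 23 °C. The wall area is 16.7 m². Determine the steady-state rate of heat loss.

Using the resistance-network approach (series):
R_inner film = 1/(h_i·A) = 1/(23.9×16.7) = 0.002505 K/W
R_castable refractory = L/(kA) = 0.115/(1.02×16.7) = 0.006751 K/W
R_calcium silicate = L/(kA) = 0.055/(0.0815×16.7) = 0.04041 K/W
R_stainless steel = L/(kA) = 0.0055/(15.2×16.7) = 2.167×10^-5 K/W
R_total = 0.04969 K/W
Q = ΔT / R_total = 861 / 0.04969

Q ≈ 17300 W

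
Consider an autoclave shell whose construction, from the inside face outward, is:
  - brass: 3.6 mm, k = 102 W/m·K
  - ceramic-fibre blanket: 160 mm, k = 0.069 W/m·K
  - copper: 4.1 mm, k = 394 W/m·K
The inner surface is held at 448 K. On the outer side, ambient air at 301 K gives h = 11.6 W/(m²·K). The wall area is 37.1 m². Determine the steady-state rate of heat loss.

Using the resistance-network approach (series):
R_brass = L/(kA) = 0.0036/(102×37.1) = 9.513×10^-7 K/W
R_ceramic-fibre blanket = L/(kA) = 0.16/(0.069×37.1) = 0.0625 K/W
R_copper = L/(kA) = 0.0041/(394×37.1) = 2.805×10^-7 K/W
R_outer film = 1/(h_o·A) = 1/(11.6×37.1) = 0.002324 K/W
R_total = 0.06483 K/W
Q = ΔT / R_total = 147 / 0.06483

Q ≈ 2270 W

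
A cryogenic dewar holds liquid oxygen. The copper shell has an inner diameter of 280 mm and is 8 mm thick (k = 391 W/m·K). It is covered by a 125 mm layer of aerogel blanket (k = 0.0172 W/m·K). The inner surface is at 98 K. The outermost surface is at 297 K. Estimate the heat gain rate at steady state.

Spherical conduction: R = (1/r_in − 1/r_out)/(4πk) per layer; series-sum.
R_copper shell = (1/0.14 − 1/0.148)/(4π×391) = 7.858×10^-5 K/W
R_aerogel blanket = (1/0.148 − 1/0.273)/(4π×0.0172) = 14.31 K/W
R_total = 14.31 K/W
Q = ΔT/R_total = 199/14.31

Q ≈ 13.9 W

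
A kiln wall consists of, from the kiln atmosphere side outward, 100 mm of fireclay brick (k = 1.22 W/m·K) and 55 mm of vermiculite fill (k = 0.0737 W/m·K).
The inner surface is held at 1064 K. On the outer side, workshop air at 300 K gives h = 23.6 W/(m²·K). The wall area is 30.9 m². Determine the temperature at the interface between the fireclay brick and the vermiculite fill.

T ≈ 992 K

Treating each layer as a thermal resistance in series:
R_fireclay brick = L/(kA) = 0.1/(1.22×30.9) = 0.002653 K/W
R_vermiculite fill = L/(kA) = 0.055/(0.0737×30.9) = 0.02415 K/W
R_outer film = 1/(h_o·A) = 1/(23.6×30.9) = 0.001371 K/W
R_total = 0.02818 K/W;  Q = ΔT/R_total = 764/0.02818 = 27120 W
T_interface = T_inner − Q·ΣR(inner→interface) = 1064 − 27100×0.002653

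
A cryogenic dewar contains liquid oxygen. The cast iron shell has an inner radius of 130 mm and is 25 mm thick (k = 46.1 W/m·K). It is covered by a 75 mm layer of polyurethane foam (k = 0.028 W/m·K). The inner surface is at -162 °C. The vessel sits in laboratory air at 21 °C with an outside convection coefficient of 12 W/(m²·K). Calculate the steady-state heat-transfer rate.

For a spherical shell R = (1/r₁ − 1/r₂)/(4πk); film R = 1/(h·4πr²). In series:
R_cast iron shell = (1/0.13 − 1/0.155)/(4π×46.1) = 0.002142 K/W
R_polyurethane foam = (1/0.155 − 1/0.23)/(4π×0.028) = 5.979 K/W
R_outer film = 1/(h·4πr_o²) = 1/(12×4π×0.23²) = 0.1254 K/W
R_total = 6.107 K/W
Q = ΔT/R_total = 183/6.107

Q ≈ 30 W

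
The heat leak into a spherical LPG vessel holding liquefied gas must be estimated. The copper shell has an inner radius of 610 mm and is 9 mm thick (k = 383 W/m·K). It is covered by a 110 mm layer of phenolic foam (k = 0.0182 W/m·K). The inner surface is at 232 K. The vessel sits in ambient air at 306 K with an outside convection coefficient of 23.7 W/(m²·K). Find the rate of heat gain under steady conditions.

Q ≈ 69 W

Radial (spherical) resistances in series:
R_copper shell = (1/0.61 − 1/0.619)/(4π×383) = 4.952×10^-6 K/W
R_phenolic foam = (1/0.619 − 1/0.729)/(4π×0.0182) = 1.066 K/W
R_outer film = 1/(h·4πr_o²) = 1/(23.7×4π×0.729²) = 0.006318 K/W
R_total = 1.072 K/W
Q = ΔT/R_total = 74/1.072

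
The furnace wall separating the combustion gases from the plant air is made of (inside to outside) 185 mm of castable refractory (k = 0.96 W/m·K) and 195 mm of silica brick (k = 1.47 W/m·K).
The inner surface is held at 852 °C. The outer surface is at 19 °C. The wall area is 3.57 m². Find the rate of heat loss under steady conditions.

Q ≈ 9140 W

Series thermal resistances:
R_castable refractory = L/(kA) = 0.185/(0.96×3.57) = 0.05398 K/W
R_silica brick = L/(kA) = 0.195/(1.47×3.57) = 0.03716 K/W
R_total = 0.09114 K/W
Q = ΔT / R_total = 833 / 0.09114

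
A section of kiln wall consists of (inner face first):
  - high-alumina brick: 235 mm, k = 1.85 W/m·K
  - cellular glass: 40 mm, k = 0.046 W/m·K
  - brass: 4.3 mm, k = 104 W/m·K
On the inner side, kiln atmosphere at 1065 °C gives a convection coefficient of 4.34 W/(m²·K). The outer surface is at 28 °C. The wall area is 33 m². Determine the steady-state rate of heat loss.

Q ≈ 27900 W

Treating each layer as a thermal resistance in series:
R_inner film = 1/(h_i·A) = 1/(4.34×33) = 0.006982 K/W
R_high-alumina brick = L/(kA) = 0.235/(1.85×33) = 0.003849 K/W
R_cellular glass = L/(kA) = 0.04/(0.046×33) = 0.02635 K/W
R_brass = L/(kA) = 0.0043/(104×33) = 1.253×10^-6 K/W
R_total = 0.03718 K/W
Q = ΔT / R_total = 1037 / 0.03718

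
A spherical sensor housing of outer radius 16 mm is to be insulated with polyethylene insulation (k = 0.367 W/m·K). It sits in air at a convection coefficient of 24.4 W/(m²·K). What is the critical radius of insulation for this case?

r_cr ≈ 30.1 mm

For a sphere r_cr = 2k/h = 2×0.367/24.4
r_cr = 30.1 mm; since the bare radius (16 mm) is below r_cr, adding a thin layer of insulation will *increase* heat loss.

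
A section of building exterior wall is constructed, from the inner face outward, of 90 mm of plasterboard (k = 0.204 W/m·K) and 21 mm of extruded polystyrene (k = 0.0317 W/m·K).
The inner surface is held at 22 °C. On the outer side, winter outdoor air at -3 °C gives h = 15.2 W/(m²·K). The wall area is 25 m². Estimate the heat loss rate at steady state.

Q ≈ 534 W

Treating each layer as a thermal resistance in series:
R_plasterboard = L/(kA) = 0.09/(0.204×25) = 0.01765 K/W
R_extruded polystyrene = L/(kA) = 0.021/(0.0317×25) = 0.0265 K/W
R_outer film = 1/(h_o·A) = 1/(15.2×25) = 0.002632 K/W
R_total = 0.04678 K/W
Q = ΔT / R_total = 25 / 0.04678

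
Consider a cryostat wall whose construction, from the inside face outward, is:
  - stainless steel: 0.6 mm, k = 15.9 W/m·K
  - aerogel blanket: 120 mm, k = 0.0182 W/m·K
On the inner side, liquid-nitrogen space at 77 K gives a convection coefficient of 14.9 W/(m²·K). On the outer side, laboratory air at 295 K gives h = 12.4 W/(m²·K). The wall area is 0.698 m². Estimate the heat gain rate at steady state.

Q ≈ 22.6 W

Thermal resistances in series:
R_inner film = 1/(h_i·A) = 1/(14.9×0.698) = 0.09615 K/W
R_stainless steel = L/(kA) = 0.0006/(15.9×0.698) = 5.406×10^-5 K/W
R_aerogel blanket = L/(kA) = 0.12/(0.0182×0.698) = 9.446 K/W
R_outer film = 1/(h_o·A) = 1/(12.4×0.698) = 0.1155 K/W
R_total = 9.658 K/W
Q = ΔT / R_total = 218 / 9.658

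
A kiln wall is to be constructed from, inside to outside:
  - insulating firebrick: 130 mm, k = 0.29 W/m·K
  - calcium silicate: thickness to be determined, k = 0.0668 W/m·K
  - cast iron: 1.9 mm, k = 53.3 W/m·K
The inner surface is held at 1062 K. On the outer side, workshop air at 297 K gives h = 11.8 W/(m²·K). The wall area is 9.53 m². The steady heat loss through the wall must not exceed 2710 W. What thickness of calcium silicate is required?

Treating each layer as a thermal resistance in series:
R_insulating firebrick = L/(kA) = 0.13/(0.29×9.53) = 0.04704 K/W
R_cast iron = L/(kA) = 0.0019/(53.3×9.53) = 3.741×10^-6 K/W
R_outer film = 1/(h_o·A) = 1/(11.8×9.53) = 0.008893 K/W
Sum of the known resistances R_other = 0.05593 K/W
Required total resistance R_tot = ΔT/Q_allow = 765/2710 = 0.2823 K/W
R_calcium silicate = R_tot − R_other = 0.2264 K/W
L = R·k·A = 0.2264×0.0668×9.53

L ≈ 144 mm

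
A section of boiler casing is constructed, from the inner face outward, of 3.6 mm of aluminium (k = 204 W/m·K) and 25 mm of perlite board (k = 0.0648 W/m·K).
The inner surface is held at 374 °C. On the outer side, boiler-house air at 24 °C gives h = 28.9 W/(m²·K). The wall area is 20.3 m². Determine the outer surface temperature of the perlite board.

Treating each layer as a thermal resistance in series:
R_aluminium = L/(kA) = 0.0036/(204×20.3) = 8.693×10^-7 K/W
R_perlite board = L/(kA) = 0.025/(0.0648×20.3) = 0.01901 K/W
R_outer film = 1/(h_o·A) = 1/(28.9×20.3) = 0.001705 K/W
R_total = 0.02071 K/W;  Q = ΔT/R_total = 350/0.02071 = 16900 W
T_interface = T_inner − Q·ΣR(inner→interface) = 374 − 16900×0.01901

T ≈ 52.8 °C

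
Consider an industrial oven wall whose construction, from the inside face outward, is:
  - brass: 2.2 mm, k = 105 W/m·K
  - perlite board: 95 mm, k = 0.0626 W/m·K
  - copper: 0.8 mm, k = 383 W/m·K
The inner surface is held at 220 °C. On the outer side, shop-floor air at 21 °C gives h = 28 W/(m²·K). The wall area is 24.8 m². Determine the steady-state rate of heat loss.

Model the wall as resistances in series:
R_brass = L/(kA) = 0.0022/(105×24.8) = 8.449×10^-7 K/W
R_perlite board = L/(kA) = 0.095/(0.0626×24.8) = 0.06119 K/W
R_copper = L/(kA) = 0.0008/(383×24.8) = 8.422×10^-8 K/W
R_outer film = 1/(h_o·A) = 1/(28×24.8) = 0.00144 K/W
R_total = 0.06263 K/W
Q = ΔT / R_total = 199 / 0.06263

Q ≈ 3180 W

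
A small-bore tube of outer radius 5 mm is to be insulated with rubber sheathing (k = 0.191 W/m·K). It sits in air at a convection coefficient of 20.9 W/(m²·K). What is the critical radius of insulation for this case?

For a cylinder r_cr = k/h = 0.191/20.9
r_cr = 9.14 mm; since the bare radius (5 mm) is below r_cr, adding a thin layer of insulation will *increase* heat loss.

r_cr ≈ 9.14 mm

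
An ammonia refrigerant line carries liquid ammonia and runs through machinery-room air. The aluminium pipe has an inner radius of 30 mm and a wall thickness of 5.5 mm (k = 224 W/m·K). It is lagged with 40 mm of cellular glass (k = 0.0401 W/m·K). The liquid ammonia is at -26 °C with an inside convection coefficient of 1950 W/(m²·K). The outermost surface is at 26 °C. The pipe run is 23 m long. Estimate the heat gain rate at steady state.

Q ≈ 399 W

Per-layer cylindrical resistances, series-summed:
R_inner film = 1/(h_i·2πr₁L) = 1/(1950×2π×0.03×23) = 1.183×10^-4 K/W
R_aluminium pipe wall = ln(35.5/30)/(2π×224×23) = 5.2×10^-6 K/W
R_cellular glass = ln(75.5/35.5)/(2π×0.0401×23) = 0.1302 K/W
R_total = 0.1303 K/W
Q = ΔT/R_total = 52/0.1303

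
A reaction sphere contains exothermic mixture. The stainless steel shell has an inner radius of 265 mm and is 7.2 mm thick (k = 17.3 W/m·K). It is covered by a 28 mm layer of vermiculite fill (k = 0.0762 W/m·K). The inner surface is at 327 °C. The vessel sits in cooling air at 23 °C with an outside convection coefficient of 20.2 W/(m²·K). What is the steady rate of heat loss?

Q ≈ 756 W

For a spherical shell R = (1/r₁ − 1/r₂)/(4πk); film R = 1/(h·4πr²). In series:
R_stainless steel shell = (1/0.265 − 1/0.2722)/(4π×17.3) = 4.591×10^-4 K/W
R_vermiculite fill = (1/0.2722 − 1/0.3002)/(4π×0.0762) = 0.3578 K/W
R_outer film = 1/(h·4πr_o²) = 1/(20.2×4π×0.3002²) = 0.04371 K/W
R_total = 0.402 K/W
Q = ΔT/R_total = 304/0.402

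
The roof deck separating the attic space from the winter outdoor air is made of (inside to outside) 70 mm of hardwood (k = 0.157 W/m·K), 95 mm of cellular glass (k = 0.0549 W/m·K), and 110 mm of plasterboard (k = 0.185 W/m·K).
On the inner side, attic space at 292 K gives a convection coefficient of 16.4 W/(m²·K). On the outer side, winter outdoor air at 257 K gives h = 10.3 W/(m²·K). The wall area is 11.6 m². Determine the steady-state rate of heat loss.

Q ≈ 139 W

Using the resistance-network approach (series):
R_inner film = 1/(h_i·A) = 1/(16.4×11.6) = 0.005257 K/W
R_hardwood = L/(kA) = 0.07/(0.157×11.6) = 0.03844 K/W
R_cellular glass = L/(kA) = 0.095/(0.0549×11.6) = 0.1492 K/W
R_plasterboard = L/(kA) = 0.11/(0.185×11.6) = 0.05126 K/W
R_outer film = 1/(h_o·A) = 1/(10.3×11.6) = 0.00837 K/W
R_total = 0.2525 K/W
Q = ΔT / R_total = 35 / 0.2525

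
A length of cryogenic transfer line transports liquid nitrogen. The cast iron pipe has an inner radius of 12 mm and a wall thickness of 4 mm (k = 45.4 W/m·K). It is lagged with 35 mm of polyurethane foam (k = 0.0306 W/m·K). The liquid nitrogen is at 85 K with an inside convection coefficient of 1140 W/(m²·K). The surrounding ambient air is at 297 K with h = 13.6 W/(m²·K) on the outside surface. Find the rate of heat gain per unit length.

Treating each annulus and film as a series resistance:
R_inner film = 1/(h_i·2πr₁L) = 1/(1140×2π×0.012×1) = 0.01163 K/W
R_cast iron pipe wall = ln(16/12)/(2π×45.4×1) = 0.001009 K/W
R_polyurethane foam = ln(51/16)/(2π×0.0306×1) = 6.029 K/W
R_outer film = 1/(h_o·2πr_oL) = 1/(13.6×2π×0.051×1) = 0.2295 K/W
R_total = 6.271 K/W
Q = ΔT/R_total = 212/6.271

q′ ≈ 33.8 W/m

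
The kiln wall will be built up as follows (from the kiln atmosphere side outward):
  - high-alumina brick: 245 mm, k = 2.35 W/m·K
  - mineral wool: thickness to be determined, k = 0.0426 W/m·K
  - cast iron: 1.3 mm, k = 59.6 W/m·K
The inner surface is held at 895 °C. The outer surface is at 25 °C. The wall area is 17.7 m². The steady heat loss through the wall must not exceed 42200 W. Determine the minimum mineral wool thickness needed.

L ≈ 11.1 mm

Model the wall as resistances in series:
R_high-alumina brick = L/(kA) = 0.245/(2.35×17.7) = 0.00589 K/W
R_cast iron = L/(kA) = 0.0013/(59.6×17.7) = 1.232×10^-6 K/W
Sum of the known resistances R_other = 0.005891 K/W
Required total resistance R_tot = ΔT/Q_allow = 870/42200 = 0.02062 K/W
R_mineral wool = R_tot − R_other = 0.01472 K/W
L = R·k·A = 0.01472×0.0426×17.7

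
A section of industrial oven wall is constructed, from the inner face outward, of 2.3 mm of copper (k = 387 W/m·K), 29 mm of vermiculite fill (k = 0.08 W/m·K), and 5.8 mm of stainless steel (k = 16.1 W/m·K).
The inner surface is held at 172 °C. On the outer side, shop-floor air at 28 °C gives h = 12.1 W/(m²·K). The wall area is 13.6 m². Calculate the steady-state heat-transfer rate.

Q ≈ 4400 W

Using the resistance-network approach (series):
R_copper = L/(kA) = 0.0023/(387×13.6) = 4.37×10^-7 K/W
R_vermiculite fill = L/(kA) = 0.029/(0.08×13.6) = 0.02665 K/W
R_stainless steel = L/(kA) = 0.0058/(16.1×13.6) = 2.649×10^-5 K/W
R_outer film = 1/(h_o·A) = 1/(12.1×13.6) = 0.006077 K/W
R_total = 0.03276 K/W
Q = ΔT / R_total = 144 / 0.03276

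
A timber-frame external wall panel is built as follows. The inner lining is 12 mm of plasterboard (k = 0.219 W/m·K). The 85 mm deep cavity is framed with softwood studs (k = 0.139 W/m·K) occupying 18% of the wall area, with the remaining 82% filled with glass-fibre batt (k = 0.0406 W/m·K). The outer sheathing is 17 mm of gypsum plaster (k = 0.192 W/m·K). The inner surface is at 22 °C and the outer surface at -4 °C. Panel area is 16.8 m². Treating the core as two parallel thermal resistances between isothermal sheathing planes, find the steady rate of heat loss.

Sheathing layers in series; stud and cavity paths in parallel between them.
R_inner = 0.012/(0.219×16.8) = 0.003262 K/W
R_stud  = 0.085/(0.139×0.18×16.8) = 0.2022 K/W
R_cav   = 0.085/(0.0406×0.82×16.8) = 0.152 K/W
1/R_core = 1/R_stud + 1/R_cav → R_core = 0.08677 K/W
R_outer = 0.017/(0.192×16.8) = 0.00527 K/W
R_total = 0.0953 K/W
Q = ΔT/R_total = 26/0.0953

Q ≈ 273 W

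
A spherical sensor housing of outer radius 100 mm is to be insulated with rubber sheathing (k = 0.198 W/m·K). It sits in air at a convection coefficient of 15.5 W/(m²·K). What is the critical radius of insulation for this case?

r_cr ≈ 25.5 mm

For a sphere r_cr = 2k/h = 2×0.198/15.5
r_cr = 25.5 mm; since the bare radius (100 mm) is above r_cr, any added insulation will reduce heat loss.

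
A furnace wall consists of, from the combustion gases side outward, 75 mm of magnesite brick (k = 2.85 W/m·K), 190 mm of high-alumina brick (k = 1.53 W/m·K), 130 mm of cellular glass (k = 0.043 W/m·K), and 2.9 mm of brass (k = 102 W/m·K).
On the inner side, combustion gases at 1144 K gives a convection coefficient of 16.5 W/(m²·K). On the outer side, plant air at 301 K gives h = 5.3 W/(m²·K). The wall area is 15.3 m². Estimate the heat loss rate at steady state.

Q ≈ 3770 W

Using the resistance-network approach (series):
R_inner film = 1/(h_i·A) = 1/(16.5×15.3) = 0.003961 K/W
R_magnesite brick = L/(kA) = 0.075/(2.85×15.3) = 0.00172 K/W
R_high-alumina brick = L/(kA) = 0.19/(1.53×15.3) = 0.008117 K/W
R_cellular glass = L/(kA) = 0.13/(0.043×15.3) = 0.1976 K/W
R_brass = L/(kA) = 0.0029/(102×15.3) = 1.858×10^-6 K/W
R_outer film = 1/(h_o·A) = 1/(5.3×15.3) = 0.01233 K/W
R_total = 0.2237 K/W
Q = ΔT / R_total = 843 / 0.2237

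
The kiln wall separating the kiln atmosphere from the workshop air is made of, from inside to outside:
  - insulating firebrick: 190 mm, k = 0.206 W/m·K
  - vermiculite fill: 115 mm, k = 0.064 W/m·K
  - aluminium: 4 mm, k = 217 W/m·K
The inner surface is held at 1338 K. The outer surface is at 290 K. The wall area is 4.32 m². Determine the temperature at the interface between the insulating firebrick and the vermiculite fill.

Treating each layer as a thermal resistance in series:
R_insulating firebrick = L/(kA) = 0.19/(0.206×4.32) = 0.2135 K/W
R_vermiculite fill = L/(kA) = 0.115/(0.064×4.32) = 0.4159 K/W
R_aluminium = L/(kA) = 0.004/(217×4.32) = 4.267×10^-6 K/W
R_total = 0.6294 K/W;  Q = ΔT/R_total = 1048/0.6294 = 1665 W
T_interface = T_inner − Q·ΣR(inner→interface) = 1338 − 1660×0.2135

T ≈ 983 K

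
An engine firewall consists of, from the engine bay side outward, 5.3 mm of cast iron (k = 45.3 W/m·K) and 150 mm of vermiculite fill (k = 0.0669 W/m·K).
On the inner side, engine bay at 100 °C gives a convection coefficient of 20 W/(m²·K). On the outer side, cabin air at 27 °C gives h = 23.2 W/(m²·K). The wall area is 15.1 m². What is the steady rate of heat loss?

Q ≈ 472 W

Using the resistance-network approach (series):
R_inner film = 1/(h_i·A) = 1/(20×15.1) = 0.003311 K/W
R_cast iron = L/(kA) = 0.0053/(45.3×15.1) = 7.748×10^-6 K/W
R_vermiculite fill = L/(kA) = 0.15/(0.0669×15.1) = 0.1485 K/W
R_outer film = 1/(h_o·A) = 1/(23.2×15.1) = 0.002855 K/W
R_total = 0.1547 K/W
Q = ΔT / R_total = 73 / 0.1547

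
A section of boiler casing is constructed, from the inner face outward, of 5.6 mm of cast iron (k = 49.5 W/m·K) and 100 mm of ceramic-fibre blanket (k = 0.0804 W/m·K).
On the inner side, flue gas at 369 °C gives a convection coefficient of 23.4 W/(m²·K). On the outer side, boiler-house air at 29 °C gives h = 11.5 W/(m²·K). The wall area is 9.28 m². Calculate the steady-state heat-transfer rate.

Q ≈ 2300 W

Series thermal resistances:
R_inner film = 1/(h_i·A) = 1/(23.4×9.28) = 0.004605 K/W
R_cast iron = L/(kA) = 0.0056/(49.5×9.28) = 1.219×10^-5 K/W
R_ceramic-fibre blanket = L/(kA) = 0.1/(0.0804×9.28) = 0.134 K/W
R_outer film = 1/(h_o·A) = 1/(11.5×9.28) = 0.00937 K/W
R_total = 0.148 K/W
Q = ΔT / R_total = 340 / 0.148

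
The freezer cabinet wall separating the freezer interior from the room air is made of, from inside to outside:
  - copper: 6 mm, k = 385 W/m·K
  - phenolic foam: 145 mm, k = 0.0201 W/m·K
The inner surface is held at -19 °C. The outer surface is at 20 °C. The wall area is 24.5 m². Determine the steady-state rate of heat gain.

Q ≈ 132 W

Treating each layer as a thermal resistance in series:
R_copper = L/(kA) = 0.006/(385×24.5) = 6.361×10^-7 K/W
R_phenolic foam = L/(kA) = 0.145/(0.0201×24.5) = 0.2944 K/W
R_total = 0.2944 K/W
Q = ΔT / R_total = 39 / 0.2944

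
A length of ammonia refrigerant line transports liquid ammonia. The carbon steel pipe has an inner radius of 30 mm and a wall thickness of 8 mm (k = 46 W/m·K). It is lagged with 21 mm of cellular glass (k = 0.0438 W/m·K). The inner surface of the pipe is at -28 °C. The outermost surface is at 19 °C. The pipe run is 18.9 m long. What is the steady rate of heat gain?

Q ≈ 555 W

Cylindrical conduction, so R = ln(r₂/r₁)/(2πkL) per layer, in series:
R_carbon steel pipe wall = ln(38/30)/(2π×46×18.9) = 4.327×10^-5 K/W
R_cellular glass = ln(59/38)/(2π×0.0438×18.9) = 0.08458 K/W
R_total = 0.08463 K/W
Q = ΔT/R_total = 47/0.08463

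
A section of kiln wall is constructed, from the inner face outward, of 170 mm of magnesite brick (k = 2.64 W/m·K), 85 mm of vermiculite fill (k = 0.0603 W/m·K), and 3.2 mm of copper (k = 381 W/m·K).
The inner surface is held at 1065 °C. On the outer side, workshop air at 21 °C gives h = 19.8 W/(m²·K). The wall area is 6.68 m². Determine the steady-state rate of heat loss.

Series thermal resistances:
R_magnesite brick = L/(kA) = 0.17/(2.64×6.68) = 0.00964 K/W
R_vermiculite fill = L/(kA) = 0.085/(0.0603×6.68) = 0.211 K/W
R_copper = L/(kA) = 0.0032/(381×6.68) = 1.257×10^-6 K/W
R_outer film = 1/(h_o·A) = 1/(19.8×6.68) = 0.007561 K/W
R_total = 0.2282 K/W
Q = ΔT / R_total = 1044 / 0.2282

Q ≈ 4570 W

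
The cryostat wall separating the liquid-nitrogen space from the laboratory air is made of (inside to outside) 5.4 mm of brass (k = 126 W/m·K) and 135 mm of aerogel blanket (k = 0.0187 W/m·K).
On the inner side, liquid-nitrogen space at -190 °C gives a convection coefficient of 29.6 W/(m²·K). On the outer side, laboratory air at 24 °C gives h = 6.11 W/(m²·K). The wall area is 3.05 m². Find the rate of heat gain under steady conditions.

Model the wall as resistances in series:
R_inner film = 1/(h_i·A) = 1/(29.6×3.05) = 0.01108 K/W
R_brass = L/(kA) = 0.0054/(126×3.05) = 1.405×10^-5 K/W
R_aerogel blanket = L/(kA) = 0.135/(0.0187×3.05) = 2.367 K/W
R_outer film = 1/(h_o·A) = 1/(6.11×3.05) = 0.05366 K/W
R_total = 2.432 K/W
Q = ΔT / R_total = 214 / 2.432

Q ≈ 88 W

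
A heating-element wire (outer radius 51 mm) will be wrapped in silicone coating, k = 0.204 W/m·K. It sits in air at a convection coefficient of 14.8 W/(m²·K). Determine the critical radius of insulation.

r_cr ≈ 13.8 mm

For a cylinder r_cr = k/h = 0.204/14.8
r_cr = 13.8 mm; since the bare radius (51 mm) is above r_cr, any added insulation will reduce heat loss.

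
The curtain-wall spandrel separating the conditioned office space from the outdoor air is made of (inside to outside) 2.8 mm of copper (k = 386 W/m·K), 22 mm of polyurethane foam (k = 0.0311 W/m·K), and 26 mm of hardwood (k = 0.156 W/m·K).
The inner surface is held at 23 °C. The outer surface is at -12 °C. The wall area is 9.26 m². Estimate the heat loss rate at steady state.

Q ≈ 371 W

Model the wall as resistances in series:
R_copper = L/(kA) = 0.0028/(386×9.26) = 7.834×10^-7 K/W
R_polyurethane foam = L/(kA) = 0.022/(0.0311×9.26) = 0.07639 K/W
R_hardwood = L/(kA) = 0.026/(0.156×9.26) = 0.018 K/W
R_total = 0.09439 K/W
Q = ΔT / R_total = 35 / 0.09439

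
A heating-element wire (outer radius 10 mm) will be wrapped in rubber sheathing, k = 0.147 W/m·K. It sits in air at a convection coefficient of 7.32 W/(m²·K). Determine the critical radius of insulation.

For a cylinder r_cr = k/h = 0.147/7.32
r_cr = 20.1 mm; since the bare radius (10 mm) is below r_cr, adding a thin layer of insulation will *increase* heat loss.

r_cr ≈ 20.1 mm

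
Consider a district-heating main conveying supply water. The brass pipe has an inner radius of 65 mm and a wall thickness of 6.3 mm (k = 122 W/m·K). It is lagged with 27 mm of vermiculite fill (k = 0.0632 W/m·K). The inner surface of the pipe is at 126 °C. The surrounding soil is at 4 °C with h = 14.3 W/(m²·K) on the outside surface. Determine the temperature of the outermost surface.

T ≈ 19 °C

For a radial system each layer contributes R = ln(r_out/r_in)/(2πkL); films add R = 1/(hA).
R_brass pipe wall = ln(71.3/65)/(2π×122×1) = 1.207×10^-4 K/W
R_vermiculite fill = ln(98.3/71.3)/(2π×0.0632×1) = 0.8087 K/W
R_outer film = 1/(h_o·2πr_oL) = 1/(14.3×2π×0.0983×1) = 0.1132 K/W
R_total = 0.922 K/W
Q = ΔT/R_total = 122/0.922
Q = 132 W/m
T_interface = T_inner − Q·ΣR(inner→interface) = 126 − 132×0.8088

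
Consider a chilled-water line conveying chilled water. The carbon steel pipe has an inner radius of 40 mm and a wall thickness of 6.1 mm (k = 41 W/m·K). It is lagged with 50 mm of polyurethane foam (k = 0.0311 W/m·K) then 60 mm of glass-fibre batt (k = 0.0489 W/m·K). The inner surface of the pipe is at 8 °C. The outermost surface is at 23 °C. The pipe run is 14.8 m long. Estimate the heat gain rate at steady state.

For a radial system each layer contributes R = ln(r_out/r_in)/(2πkL); films add R = 1/(hA).
R_carbon steel pipe wall = ln(46.1/40)/(2π×41×14.8) = 3.723×10^-5 K/W
R_polyurethane foam = ln(96.1/46.1)/(2π×0.0311×14.8) = 0.254 K/W
R_glass-fibre batt = ln(156.1/96.1)/(2π×0.0489×14.8) = 0.1067 K/W
R_total = 0.3607 K/W
Q = ΔT/R_total = 15/0.3607

Q ≈ 41.6 W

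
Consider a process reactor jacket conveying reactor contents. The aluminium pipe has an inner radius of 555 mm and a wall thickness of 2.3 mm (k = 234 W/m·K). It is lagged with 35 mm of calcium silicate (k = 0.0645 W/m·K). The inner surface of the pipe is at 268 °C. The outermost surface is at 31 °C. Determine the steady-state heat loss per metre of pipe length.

q′ ≈ 1580 W/m

For a radial system each layer contributes R = ln(r_out/r_in)/(2πkL); films add R = 1/(hA).
R_aluminium pipe wall = ln(557.3/555)/(2π×234×1) = 2.813×10^-6 K/W
R_calcium silicate = ln(592.3/557.3)/(2π×0.0645×1) = 0.1503 K/W
R_total = 0.1503 K/W
Q = ΔT/R_total = 237/0.1503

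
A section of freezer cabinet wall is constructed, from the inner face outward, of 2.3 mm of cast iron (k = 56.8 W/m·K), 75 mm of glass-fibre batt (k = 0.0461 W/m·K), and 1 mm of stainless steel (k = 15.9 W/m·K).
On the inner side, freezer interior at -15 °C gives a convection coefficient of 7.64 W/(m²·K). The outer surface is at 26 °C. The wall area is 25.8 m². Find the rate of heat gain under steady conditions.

Q ≈ 602 W

Thermal resistances in series:
R_inner film = 1/(h_i·A) = 1/(7.64×25.8) = 0.005073 K/W
R_cast iron = L/(kA) = 0.0023/(56.8×25.8) = 1.569×10^-6 K/W
R_glass-fibre batt = L/(kA) = 0.075/(0.0461×25.8) = 0.06306 K/W
R_stainless steel = L/(kA) = 0.001/(15.9×25.8) = 2.438×10^-6 K/W
R_total = 0.06814 K/W
Q = ΔT / R_total = 41 / 0.06814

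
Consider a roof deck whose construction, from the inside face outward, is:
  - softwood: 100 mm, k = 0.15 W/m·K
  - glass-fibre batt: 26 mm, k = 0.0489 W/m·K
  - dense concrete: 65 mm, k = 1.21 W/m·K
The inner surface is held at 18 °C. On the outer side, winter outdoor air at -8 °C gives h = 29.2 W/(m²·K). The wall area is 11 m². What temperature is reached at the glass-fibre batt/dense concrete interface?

Series thermal resistances:
R_softwood = L/(kA) = 0.1/(0.15×11) = 0.06061 K/W
R_glass-fibre batt = L/(kA) = 0.026/(0.0489×11) = 0.04834 K/W
R_dense concrete = L/(kA) = 0.065/(1.21×11) = 0.004884 K/W
R_outer film = 1/(h_o·A) = 1/(29.2×11) = 0.003113 K/W
R_total = 0.1169 K/W;  Q = ΔT/R_total = 26/0.1169 = 222.3 W
T_interface = T_inner − Q·ΣR(inner→interface) = 18 − 222×0.1089

T ≈ -6.22 °C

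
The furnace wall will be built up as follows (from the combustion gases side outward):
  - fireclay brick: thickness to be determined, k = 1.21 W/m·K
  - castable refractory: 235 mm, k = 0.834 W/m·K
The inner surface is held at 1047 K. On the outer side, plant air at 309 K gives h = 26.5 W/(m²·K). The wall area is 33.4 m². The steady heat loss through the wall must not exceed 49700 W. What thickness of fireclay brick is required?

Thermal resistances in series:
R_castable refractory = L/(kA) = 0.235/(0.834×33.4) = 0.008436 K/W
R_outer film = 1/(h_o·A) = 1/(26.5×33.4) = 0.00113 K/W
Sum of the known resistances R_other = 0.009566 K/W
Required total resistance R_tot = ΔT/Q_allow = 738/49700 = 0.01485 K/W
R_fireclay brick = R_tot − R_other = 0.005283 K/W
L = R·k·A = 0.005283×1.21×33.4

L ≈ 214 mm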